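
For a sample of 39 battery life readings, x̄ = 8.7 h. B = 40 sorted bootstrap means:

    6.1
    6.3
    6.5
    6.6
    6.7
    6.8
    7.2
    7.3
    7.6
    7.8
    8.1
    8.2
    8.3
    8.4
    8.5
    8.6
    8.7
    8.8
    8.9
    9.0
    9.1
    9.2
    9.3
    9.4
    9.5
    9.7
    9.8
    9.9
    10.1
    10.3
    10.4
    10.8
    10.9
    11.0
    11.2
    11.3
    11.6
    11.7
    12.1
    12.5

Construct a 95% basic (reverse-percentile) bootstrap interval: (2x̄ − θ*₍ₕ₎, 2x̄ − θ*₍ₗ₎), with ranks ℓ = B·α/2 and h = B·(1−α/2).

(5.3, 11.3)

Percentile endpoints at ranks 1 and 39: θ*₍1₎ = 6.1, θ*₍39₎ = 12.1.
Basic interval reflects these around x̄:
  lower = 2 × 8.7 − 12.1 = 5.3
  upper = 2 × 8.7 − 6.1 = 11.3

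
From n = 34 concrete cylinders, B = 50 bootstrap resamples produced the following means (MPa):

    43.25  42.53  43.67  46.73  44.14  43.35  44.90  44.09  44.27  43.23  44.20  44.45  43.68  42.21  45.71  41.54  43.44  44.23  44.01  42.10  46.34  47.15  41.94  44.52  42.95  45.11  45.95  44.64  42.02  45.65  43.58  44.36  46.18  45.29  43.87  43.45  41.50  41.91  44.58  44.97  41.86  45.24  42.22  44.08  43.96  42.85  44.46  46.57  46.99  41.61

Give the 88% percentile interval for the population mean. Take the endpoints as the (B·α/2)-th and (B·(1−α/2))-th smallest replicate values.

(41.61, 46.57)

Sorted replicates: 41.50, 41.54, 41.61, 41.86, 41.91, 41.94, 42.02, 42.10, 42.21, 42.22, 42.53, 42.85, 42.95, 43.23, 43.25, 43.35, 43.44, 43.45, 43.58, 43.67, 43.68, 43.87, 43.96, 44.01, 44.08, 44.09, 44.14, 44.20, 44.23, 44.27, 44.36, 44.45, 44.46, 44.52, 44.58, 44.64, 44.90, 44.97, 45.11, 45.24, 45.29, 45.65, 45.71, 45.95, 46.18, 46.34, 46.57, 46.73, 46.99, 47.15
α = 0.12; lower rank = 50 × 0.060 = 3; upper rank = 50 × 0.940 = 47.
The 3rd smallest replicate is 41.61; the 47th is 46.57.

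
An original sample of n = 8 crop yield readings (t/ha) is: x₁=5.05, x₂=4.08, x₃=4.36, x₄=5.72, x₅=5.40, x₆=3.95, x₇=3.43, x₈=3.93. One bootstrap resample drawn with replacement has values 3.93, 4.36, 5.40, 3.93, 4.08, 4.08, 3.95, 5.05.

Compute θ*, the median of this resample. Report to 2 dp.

θ* = 4.08

Sorted: 3.93, 3.93, 3.95, 4.08, 4.08, 4.36, 5.05, 5.40
Median = average of the two middle values = 4.08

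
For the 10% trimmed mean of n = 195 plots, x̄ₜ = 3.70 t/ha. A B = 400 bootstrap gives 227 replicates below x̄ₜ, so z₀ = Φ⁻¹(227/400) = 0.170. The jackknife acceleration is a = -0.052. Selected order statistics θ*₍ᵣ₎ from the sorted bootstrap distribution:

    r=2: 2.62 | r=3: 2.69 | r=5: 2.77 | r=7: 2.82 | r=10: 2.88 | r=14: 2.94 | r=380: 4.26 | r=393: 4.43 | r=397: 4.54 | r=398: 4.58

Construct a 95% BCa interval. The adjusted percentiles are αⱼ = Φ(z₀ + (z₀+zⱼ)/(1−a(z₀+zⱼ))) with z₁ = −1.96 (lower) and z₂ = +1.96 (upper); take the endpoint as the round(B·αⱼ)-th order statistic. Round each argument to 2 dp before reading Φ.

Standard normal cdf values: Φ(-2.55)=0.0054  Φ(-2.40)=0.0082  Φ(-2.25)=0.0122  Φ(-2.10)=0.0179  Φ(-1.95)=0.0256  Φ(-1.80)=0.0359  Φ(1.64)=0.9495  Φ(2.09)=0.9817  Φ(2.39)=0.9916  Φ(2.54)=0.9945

Lower: z₀ + z₁ = 0.170 + (-1.960) = -1.790; 1 − a(z₀+z₁) = 1 − (-0.052)(-1.790) = 0.9069; argument = 0.170 + (-1.790)/0.9069 = -1.8037 → -1.80.
α₁ = Φ(-1.80) = 0.0359; rank = round(400 × 0.0359) = 14; θ*₍14₎ = 2.94.
Upper: z₀ + z₂ = 2.130; 1 − a(z₀+z₂) = 1.1108; argument = 2.0876 → 2.09; α₂ = 0.9817; rank = 393; θ*₍393₎ = 4.43.

(2.94, 4.43)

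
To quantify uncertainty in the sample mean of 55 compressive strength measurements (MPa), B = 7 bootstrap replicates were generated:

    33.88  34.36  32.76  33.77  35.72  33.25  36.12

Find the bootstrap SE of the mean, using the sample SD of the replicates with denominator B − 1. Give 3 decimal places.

SE* = 1.242

Bootstrap SE is the standard deviation of the 7 replicate means.
Mean of replicates: (33.88 + 34.36 + 32.76 + 33.77 + 35.72 + 33.25 + 36.12) / 7 = 239.8600 / 7 = 34.2657
Sum of squared deviations: (−0.3857)² + (+0.0943)² + (−1.5057)² + (−0.4957)² + (+1.4543)² + (−1.0157)² + (+1.8543)² = 9.2556
Variance = 9.2556 / 6 = 1.5426
SE* = √1.5426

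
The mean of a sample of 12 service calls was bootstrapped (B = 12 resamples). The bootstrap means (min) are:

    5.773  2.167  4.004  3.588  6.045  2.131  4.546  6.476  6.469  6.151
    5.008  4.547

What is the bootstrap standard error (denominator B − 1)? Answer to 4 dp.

Bootstrap SE is the standard deviation of the 12 replicate means.
Mean of replicates: (5.773 + 2.167 + 4.004 + 3.588 + 6.045 + 2.131 + 4.546 + 6.476 + 6.469 + 6.151 + 5.008 + 4.547) / 12 = 56.90500 / 12 = 4.74208
Sum of squared deviations: (+1.03092)² + (−2.57508)² + (−0.73808)² + (−1.15408)² + (+1.30292)² + (−2.61108)² + (−0.19608)² + (+1.73392)² + (+1.72692)² + (+1.40892)² + (+0.26592)² + (−0.19508)² = 26.20684
Variance = 26.20684 / 11 = 2.38244
SE* = √2.38244

SE* = 1.5435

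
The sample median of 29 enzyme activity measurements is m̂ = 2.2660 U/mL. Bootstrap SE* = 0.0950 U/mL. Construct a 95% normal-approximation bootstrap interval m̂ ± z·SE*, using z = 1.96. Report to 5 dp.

(2.07980, 2.45220)

Margin = 1.96 × 0.0950 = 0.186200
Interval: 2.2660 ± 0.186200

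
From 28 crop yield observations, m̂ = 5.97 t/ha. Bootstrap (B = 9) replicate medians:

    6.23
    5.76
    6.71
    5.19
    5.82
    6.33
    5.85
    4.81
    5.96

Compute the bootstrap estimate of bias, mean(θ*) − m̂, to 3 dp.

bias = −0.119

mean(θ*) = (6.23 + 5.76 + 6.71 + 5.19 + 5.82 + 6.33 + 5.85 + 4.81 + 5.96) / 9 = 5.8511
bias = 5.8511 − 5.97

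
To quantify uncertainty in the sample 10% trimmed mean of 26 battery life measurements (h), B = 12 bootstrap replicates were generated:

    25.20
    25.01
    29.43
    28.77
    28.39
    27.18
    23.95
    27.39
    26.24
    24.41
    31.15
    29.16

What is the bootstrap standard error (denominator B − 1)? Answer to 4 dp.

SE* = 2.2643

Bootstrap SE is the standard deviation of the 12 replicate 10% trimmed means.
Mean of replicates: (25.20 + 25.01 + 29.43 + 28.77 + 28.39 + 27.18 + 23.95 + 27.39 + 26.24 + 24.41 + 31.15 + 29.16) / 12 = 326.28000 / 12 = 27.19000
Sum of squared deviations: (−1.99000)² + (−2.18000)² + (+2.24000)² + (+1.58000)² + (+1.20000)² + (−0.01000)² + (−3.24000)² + (+0.20000)² + (−0.95000)² + (−2.78000)² + (+3.96000)² + (+1.97000)² = 56.39760
Variance = 56.39760 / 11 = 5.12705
SE* = √5.12705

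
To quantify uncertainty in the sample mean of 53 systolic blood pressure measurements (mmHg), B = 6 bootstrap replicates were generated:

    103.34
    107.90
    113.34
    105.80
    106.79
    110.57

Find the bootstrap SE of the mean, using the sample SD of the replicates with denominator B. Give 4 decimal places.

Bootstrap SE is the standard deviation of the 6 replicate means.
Mean of replicates: (103.34 + 107.90 + 113.34 + 105.80 + 106.79 + 110.57) / 6 = 647.74000 / 6 = 107.95667
Sum of squared deviations: (−4.61667)² + (−0.05667)² + (+5.38333)² + (−2.15667)² + (−1.16667)² + (+2.61333)² = 63.13893
Variance = 63.13893 / 6 = 10.52316
SE* = √10.52316

SE* = 3.2439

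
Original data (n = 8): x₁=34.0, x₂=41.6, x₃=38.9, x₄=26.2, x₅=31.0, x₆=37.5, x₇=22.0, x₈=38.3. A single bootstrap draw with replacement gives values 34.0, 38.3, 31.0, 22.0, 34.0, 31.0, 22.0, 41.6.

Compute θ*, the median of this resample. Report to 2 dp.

Sorted: 22.0, 22.0, 31.0, 31.0, 34.0, 34.0, 38.3, 41.6
Median = average of the two middle values = 32.50

θ* = 32.50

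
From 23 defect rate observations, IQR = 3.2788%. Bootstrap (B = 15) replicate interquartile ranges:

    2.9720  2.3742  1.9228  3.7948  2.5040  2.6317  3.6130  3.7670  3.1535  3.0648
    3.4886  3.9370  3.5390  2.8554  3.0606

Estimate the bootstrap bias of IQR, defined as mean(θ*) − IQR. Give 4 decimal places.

bias = −0.1669

mean(θ*) = (2.9720 + 2.3742 + 1.9228 + 3.7948 + 2.5040 + 2.6317 + 3.6130 + 3.7670 + 3.1535 + 3.0648 + 3.4886 + 3.9370 + 3.5390 + 2.8554 + 3.0606) / 15 = 3.11189
bias = 3.11189 − 3.2788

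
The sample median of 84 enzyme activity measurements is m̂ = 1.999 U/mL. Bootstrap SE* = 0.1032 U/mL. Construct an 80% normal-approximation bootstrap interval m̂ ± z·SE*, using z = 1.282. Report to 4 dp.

Margin = 1.282 × 0.1032 = 0.13230
Interval: 1.999 ± 0.13230

(1.8667, 2.1313)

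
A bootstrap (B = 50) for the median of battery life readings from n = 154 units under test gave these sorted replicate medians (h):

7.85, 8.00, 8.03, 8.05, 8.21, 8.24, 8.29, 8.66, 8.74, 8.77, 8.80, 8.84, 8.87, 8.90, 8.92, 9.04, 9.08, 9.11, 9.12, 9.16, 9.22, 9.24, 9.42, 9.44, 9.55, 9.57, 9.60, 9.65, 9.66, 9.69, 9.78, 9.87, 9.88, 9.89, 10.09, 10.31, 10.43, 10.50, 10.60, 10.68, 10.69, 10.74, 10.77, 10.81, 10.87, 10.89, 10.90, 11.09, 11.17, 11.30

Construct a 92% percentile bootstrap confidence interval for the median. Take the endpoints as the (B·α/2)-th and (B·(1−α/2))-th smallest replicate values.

α = 0.08; lower rank = 50 × 0.040 = 2; upper rank = 50 × 0.960 = 48.
The 2nd smallest replicate is 8.00; the 48th is 11.09.

(8.00, 11.09)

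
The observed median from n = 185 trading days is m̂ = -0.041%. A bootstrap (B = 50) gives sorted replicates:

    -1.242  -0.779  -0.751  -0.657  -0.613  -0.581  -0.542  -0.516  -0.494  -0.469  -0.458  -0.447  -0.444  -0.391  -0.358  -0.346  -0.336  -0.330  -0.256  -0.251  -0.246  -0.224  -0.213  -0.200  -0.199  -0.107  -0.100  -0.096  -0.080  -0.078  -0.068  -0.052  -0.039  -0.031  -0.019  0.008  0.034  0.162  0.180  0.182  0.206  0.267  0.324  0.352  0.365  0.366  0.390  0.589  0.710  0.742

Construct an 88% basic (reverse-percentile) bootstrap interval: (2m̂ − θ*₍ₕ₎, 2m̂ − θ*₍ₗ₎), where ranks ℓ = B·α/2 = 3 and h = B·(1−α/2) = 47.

(-0.472, 0.669)

Percentile endpoints at ranks 3 and 47: θ*₍3₎ = -0.751, θ*₍47₎ = 0.390.
Basic interval reflects these around m̂:
  lower = 2 × -0.041 − 0.390 = -0.472
  upper = 2 × -0.041 − -0.751 = 0.669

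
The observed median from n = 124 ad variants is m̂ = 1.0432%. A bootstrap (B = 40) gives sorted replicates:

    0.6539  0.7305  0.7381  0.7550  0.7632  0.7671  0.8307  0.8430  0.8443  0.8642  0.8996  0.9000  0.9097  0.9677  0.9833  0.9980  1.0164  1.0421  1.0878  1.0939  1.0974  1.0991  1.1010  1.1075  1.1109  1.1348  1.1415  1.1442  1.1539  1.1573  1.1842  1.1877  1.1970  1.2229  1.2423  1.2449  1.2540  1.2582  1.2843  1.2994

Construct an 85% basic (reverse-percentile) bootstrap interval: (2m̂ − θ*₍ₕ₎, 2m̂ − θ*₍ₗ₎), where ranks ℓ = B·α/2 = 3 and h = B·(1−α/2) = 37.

(0.8324, 1.3483)

Percentile endpoints at ranks 3 and 37: θ*₍3₎ = 0.7381, θ*₍37₎ = 1.2540.
Basic interval reflects these around m̂:
  lower = 2 × 1.0432 − 1.2540 = 0.8324
  upper = 2 × 1.0432 − 0.7381 = 1.3483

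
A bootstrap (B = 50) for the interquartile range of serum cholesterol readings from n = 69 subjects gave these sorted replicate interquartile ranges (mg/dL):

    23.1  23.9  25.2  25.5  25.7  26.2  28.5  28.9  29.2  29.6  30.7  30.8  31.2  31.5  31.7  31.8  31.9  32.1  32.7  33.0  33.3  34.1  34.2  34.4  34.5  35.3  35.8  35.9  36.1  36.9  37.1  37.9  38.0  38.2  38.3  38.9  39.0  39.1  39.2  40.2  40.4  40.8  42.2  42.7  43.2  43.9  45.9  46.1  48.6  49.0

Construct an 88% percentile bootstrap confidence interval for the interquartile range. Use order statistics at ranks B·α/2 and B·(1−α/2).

α = 0.12; lower rank = 50 × 0.060 = 3; upper rank = 50 × 0.940 = 47.
The 3rd smallest replicate is 25.2; the 47th is 45.9.

(25.2, 45.9)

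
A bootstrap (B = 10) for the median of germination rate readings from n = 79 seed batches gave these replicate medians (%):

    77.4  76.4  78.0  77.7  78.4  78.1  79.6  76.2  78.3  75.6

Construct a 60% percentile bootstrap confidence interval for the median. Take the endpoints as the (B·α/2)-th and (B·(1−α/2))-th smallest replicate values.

Sorted replicates: 75.6, 76.2, 76.4, 77.4, 77.7, 78.0, 78.1, 78.3, 78.4, 79.6
α = 0.40; lower rank = 10 × 0.200 = 2; upper rank = 10 × 0.800 = 8.
The 2nd smallest replicate is 76.2; the 8th is 78.3.

(76.2, 78.3)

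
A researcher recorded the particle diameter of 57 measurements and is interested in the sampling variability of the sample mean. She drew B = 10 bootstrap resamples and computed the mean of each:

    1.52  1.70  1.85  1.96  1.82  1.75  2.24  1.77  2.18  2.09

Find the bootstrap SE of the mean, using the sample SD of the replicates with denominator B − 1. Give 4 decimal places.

Bootstrap SE is the standard deviation of the 10 replicate means.
Mean of replicates: (1.52 + 1.70 + 1.85 + 1.96 + 1.82 + 1.75 + 2.24 + 1.77 + 2.18 + 2.09) / 10 = 18.88000 / 10 = 1.88800
Sum of squared deviations: (−0.36800)² + (−0.18800)² + (−0.03800)² + (+0.07200)² + (−0.06800)² + (−0.13800)² + (+0.35200)² + (−0.11800)² + (+0.29200)² + (+0.20200)² = 0.46496
Variance = 0.46496 / 9 = 0.05166
SE* = √0.05166

SE* = 0.2273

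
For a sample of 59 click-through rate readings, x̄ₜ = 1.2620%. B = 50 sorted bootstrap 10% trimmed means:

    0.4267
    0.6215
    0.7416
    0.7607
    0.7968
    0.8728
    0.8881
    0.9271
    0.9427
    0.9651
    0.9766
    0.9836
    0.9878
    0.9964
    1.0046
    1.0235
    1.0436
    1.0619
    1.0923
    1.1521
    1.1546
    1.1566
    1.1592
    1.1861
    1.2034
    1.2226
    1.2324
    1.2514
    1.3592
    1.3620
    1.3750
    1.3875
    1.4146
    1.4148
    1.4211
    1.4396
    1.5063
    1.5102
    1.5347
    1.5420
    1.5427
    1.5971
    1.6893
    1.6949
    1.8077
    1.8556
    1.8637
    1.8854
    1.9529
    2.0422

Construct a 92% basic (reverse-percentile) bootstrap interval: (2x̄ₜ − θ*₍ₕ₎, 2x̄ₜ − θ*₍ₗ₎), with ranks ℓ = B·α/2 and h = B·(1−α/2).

Percentile endpoints at ranks 2 and 48: θ*₍2₎ = 0.6215, θ*₍48₎ = 1.8854.
Basic interval reflects these around x̄ₜ:
  lower = 2 × 1.2620 − 1.8854 = 0.6386
  upper = 2 × 1.2620 − 0.6215 = 1.9025

(0.6386, 1.9025)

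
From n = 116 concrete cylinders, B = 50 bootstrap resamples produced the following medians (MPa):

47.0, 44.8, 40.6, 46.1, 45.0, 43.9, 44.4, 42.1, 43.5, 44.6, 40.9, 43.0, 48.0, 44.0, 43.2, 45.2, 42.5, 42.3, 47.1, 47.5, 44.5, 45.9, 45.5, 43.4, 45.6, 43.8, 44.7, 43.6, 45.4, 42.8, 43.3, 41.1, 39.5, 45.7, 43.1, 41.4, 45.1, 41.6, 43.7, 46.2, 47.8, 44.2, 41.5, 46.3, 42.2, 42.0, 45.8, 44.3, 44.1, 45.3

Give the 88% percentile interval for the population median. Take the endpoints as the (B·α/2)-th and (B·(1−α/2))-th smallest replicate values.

Sorted replicates: 39.5, 40.6, 40.9, 41.1, 41.4, 41.5, 41.6, 42.0, 42.1, 42.2, 42.3, 42.5, 42.8, 43.0, 43.1, 43.2, 43.3, 43.4, 43.5, 43.6, 43.7, 43.8, 43.9, 44.0, 44.1, 44.2, 44.3, 44.4, 44.5, 44.6, 44.7, 44.8, 45.0, 45.1, 45.2, 45.3, 45.4, 45.5, 45.6, 45.7, 45.8, 45.9, 46.1, 46.2, 46.3, 47.0, 47.1, 47.5, 47.8, 48.0
α = 0.12; lower rank = 50 × 0.060 = 3; upper rank = 50 × 0.940 = 47.
The 3rd smallest replicate is 40.9; the 47th is 47.1.

(40.9, 47.1)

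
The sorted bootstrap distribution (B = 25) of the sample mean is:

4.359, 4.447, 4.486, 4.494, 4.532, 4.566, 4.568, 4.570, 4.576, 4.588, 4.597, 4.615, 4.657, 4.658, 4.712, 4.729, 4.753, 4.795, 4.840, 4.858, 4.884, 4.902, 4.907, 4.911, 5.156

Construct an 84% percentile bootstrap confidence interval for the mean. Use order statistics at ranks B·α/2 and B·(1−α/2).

(4.447, 4.907)

α = 0.16; lower rank = 25 × 0.080 = 2; upper rank = 25 × 0.920 = 23.
The 2nd smallest replicate is 4.447; the 23rd is 4.907.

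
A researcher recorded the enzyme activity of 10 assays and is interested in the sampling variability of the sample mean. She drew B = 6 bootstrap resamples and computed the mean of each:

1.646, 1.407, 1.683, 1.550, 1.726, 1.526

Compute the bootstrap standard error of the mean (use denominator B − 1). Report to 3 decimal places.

SE* = 0.118

Bootstrap SE is the standard deviation of the 6 replicate means.
Mean of replicates: (1.646 + 1.407 + 1.683 + 1.550 + 1.726 + 1.526) / 6 = 9.5380 / 6 = 1.5897
Sum of squared deviations: (+0.0563)² + (−0.1827)² + (+0.0933)² + (−0.0397)² + (+0.1363)² + (−0.0637)² = 0.0695
Variance = 0.0695 / 5 = 0.0139
SE* = √0.0139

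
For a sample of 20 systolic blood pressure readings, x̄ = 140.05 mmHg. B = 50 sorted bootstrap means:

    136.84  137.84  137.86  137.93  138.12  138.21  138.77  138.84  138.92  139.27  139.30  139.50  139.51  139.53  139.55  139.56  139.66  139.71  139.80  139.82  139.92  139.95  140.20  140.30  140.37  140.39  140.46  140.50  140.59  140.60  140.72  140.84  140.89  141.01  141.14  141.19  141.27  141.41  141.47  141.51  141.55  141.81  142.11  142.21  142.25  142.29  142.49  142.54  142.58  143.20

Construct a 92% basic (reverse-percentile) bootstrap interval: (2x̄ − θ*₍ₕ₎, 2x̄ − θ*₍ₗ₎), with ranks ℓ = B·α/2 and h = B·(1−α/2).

Percentile endpoints at ranks 2 and 48: θ*₍2₎ = 137.84, θ*₍48₎ = 142.54.
Basic interval reflects these around x̄:
  lower = 2 × 140.05 − 142.54 = 137.56
  upper = 2 × 140.05 − 137.84 = 142.26

(137.56, 142.26)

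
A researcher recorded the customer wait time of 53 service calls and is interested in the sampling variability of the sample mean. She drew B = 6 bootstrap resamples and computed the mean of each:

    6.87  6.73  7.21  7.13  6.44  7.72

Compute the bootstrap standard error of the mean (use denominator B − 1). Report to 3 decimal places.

SE* = 0.443

Bootstrap SE is the standard deviation of the 6 replicate means.
Mean of replicates: (6.87 + 6.73 + 7.21 + 7.13 + 6.44 + 7.72) / 6 = 42.1000 / 6 = 7.0167
Sum of squared deviations: (−0.1467)² + (−0.2867)² + (+0.1933)² + (+0.1133)² + (−0.5767)² + (+0.7033)² = 0.9811
Variance = 0.9811 / 5 = 0.1962
SE* = √0.1962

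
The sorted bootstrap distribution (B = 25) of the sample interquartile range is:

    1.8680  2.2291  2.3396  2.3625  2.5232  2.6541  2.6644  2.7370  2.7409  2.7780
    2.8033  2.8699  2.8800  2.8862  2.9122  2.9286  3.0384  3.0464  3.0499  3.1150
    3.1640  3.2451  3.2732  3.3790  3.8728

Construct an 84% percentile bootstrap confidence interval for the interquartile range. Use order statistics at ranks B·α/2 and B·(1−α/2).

α = 0.16; lower rank = 25 × 0.080 = 2; upper rank = 25 × 0.920 = 23.
The 2nd smallest replicate is 2.2291; the 23rd is 3.2732.

(2.2291, 3.2732)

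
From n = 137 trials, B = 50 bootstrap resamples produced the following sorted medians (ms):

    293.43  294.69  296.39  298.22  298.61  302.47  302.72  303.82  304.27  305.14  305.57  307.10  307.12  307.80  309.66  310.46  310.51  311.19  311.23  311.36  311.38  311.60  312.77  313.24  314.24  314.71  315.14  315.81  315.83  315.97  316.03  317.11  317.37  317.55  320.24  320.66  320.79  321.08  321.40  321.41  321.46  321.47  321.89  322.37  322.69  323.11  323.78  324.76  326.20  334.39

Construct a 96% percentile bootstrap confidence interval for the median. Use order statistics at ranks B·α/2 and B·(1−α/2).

(293.43, 326.20)

α = 0.04; lower rank = 50 × 0.020 = 1; upper rank = 50 × 0.980 = 49.
The 1st smallest replicate is 293.43; the 49th is 326.20.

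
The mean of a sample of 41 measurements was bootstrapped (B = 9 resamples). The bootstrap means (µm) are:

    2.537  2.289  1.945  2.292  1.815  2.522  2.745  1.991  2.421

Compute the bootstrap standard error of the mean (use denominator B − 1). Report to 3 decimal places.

Bootstrap SE is the standard deviation of the 9 replicate means.
Mean of replicates: (2.537 + 2.289 + 1.945 + 2.292 + 1.815 + 2.522 + 2.745 + 1.991 + 2.421) / 9 = 20.5570 / 9 = 2.2841
Sum of squared deviations: (+0.2529)² + (+0.0049)² + (−0.3391)² + (+0.0079)² + (−0.4691)² + (+0.2379)² + (+0.4609)² + (−0.2931)² + (+0.1369)² = 0.7728
Variance = 0.7728 / 8 = 0.0966
SE* = √0.0966

SE* = 0.311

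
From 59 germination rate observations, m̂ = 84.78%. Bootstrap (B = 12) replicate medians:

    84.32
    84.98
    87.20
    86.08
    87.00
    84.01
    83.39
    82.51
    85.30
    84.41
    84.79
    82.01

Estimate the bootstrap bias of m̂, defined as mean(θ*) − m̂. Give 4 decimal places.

mean(θ*) = (84.32 + 84.98 + 87.20 + 86.08 + 87.00 + 84.01 + 83.39 + 82.51 + 85.30 + 84.41 + 84.79 + 82.01) / 12 = 84.66667
bias = 84.66667 − 84.78

bias = −0.1133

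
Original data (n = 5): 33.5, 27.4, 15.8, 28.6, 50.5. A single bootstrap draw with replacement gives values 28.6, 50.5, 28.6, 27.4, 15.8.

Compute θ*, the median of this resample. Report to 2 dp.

θ* = 28.60

Sorted: 15.8, 27.4, 28.6, 28.6, 50.5
Median = middle value = 28.60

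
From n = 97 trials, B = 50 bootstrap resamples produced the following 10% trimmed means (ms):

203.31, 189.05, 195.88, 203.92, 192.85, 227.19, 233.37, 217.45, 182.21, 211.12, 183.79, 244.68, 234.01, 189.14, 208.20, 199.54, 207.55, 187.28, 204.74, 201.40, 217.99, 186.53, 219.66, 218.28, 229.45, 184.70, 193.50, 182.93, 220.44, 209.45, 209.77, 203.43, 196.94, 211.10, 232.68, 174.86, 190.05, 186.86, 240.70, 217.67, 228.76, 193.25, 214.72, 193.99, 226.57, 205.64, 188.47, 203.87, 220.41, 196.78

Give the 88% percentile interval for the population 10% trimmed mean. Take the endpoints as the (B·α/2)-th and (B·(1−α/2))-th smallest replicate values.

Sorted replicates: 174.86, 182.21, 182.93, 183.79, 184.70, 186.53, 186.86, 187.28, 188.47, 189.05, 189.14, 190.05, 192.85, 193.25, 193.50, 193.99, 195.88, 196.78, 196.94, 199.54, 201.40, 203.31, 203.43, 203.87, 203.92, 204.74, 205.64, 207.55, 208.20, 209.45, 209.77, 211.10, 211.12, 214.72, 217.45, 217.67, 217.99, 218.28, 219.66, 220.41, 220.44, 226.57, 227.19, 228.76, 229.45, 232.68, 233.37, 234.01, 240.70, 244.68
α = 0.12; lower rank = 50 × 0.060 = 3; upper rank = 50 × 0.940 = 47.
The 3rd smallest replicate is 182.93; the 47th is 233.37.

(182.93, 233.37)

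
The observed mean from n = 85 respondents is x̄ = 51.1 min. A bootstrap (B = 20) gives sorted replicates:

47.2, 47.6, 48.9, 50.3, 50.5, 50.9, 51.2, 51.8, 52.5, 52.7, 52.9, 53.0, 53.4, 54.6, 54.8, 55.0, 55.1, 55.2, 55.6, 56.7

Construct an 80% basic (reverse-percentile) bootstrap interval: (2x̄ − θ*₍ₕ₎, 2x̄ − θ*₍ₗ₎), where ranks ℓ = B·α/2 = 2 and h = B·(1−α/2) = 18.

Percentile endpoints at ranks 2 and 18: θ*₍2₎ = 47.6, θ*₍18₎ = 55.2.
Basic interval reflects these around x̄:
  lower = 2 × 51.1 − 55.2 = 47.0
  upper = 2 × 51.1 − 47.6 = 54.6

(47.0, 54.6)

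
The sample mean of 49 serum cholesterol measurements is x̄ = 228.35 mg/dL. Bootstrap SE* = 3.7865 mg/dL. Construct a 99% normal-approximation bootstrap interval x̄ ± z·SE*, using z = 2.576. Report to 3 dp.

(218.596, 238.104)

Margin = 2.576 × 3.7865 = 9.7540
Interval: 228.35 ± 9.7540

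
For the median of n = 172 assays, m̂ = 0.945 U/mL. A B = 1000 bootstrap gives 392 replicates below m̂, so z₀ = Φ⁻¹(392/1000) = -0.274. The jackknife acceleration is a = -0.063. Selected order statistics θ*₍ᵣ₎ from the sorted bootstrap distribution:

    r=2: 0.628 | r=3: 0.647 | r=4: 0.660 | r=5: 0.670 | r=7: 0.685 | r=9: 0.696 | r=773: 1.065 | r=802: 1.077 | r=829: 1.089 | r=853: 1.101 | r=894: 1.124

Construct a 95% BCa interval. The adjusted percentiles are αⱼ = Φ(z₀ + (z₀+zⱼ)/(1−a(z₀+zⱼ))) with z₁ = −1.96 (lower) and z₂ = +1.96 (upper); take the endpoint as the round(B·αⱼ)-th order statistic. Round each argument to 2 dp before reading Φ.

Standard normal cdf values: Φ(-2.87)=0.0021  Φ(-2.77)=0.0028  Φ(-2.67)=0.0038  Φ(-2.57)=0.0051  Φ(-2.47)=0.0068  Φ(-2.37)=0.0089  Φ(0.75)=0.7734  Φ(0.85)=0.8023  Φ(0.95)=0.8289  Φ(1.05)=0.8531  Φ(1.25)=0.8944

Lower: z₀ + z₁ = -0.274 + (-1.960) = -2.234; 1 − a(z₀+z₁) = 1 − (-0.063)(-2.234) = 0.8593; argument = -0.274 + (-2.234)/0.8593 = -2.8739 → -2.87.
α₁ = Φ(-2.87) = 0.0021; rank = round(1000 × 0.0021) = 2; θ*₍2₎ = 0.628.
Upper: z₀ + z₂ = 1.686; 1 − a(z₀+z₂) = 1.1062; argument = 1.2501 → 1.25; α₂ = 0.8944; rank = 894; θ*₍894₎ = 1.124.

(0.628, 1.124)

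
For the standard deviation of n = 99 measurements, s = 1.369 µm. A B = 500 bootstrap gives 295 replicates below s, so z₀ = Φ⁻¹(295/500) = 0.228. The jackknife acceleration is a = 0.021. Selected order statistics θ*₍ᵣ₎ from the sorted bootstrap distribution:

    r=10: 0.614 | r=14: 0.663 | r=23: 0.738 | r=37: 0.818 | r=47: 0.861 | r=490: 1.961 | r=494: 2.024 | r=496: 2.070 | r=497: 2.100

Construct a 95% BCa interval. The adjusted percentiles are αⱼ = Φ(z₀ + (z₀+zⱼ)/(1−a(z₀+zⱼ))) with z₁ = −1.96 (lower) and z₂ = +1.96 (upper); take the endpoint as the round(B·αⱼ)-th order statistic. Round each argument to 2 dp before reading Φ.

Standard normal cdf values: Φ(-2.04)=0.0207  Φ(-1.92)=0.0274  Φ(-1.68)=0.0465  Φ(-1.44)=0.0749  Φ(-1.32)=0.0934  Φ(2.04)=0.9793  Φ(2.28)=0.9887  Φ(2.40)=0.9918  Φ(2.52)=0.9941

(0.818, 2.100)

Lower: z₀ + z₁ = 0.228 + (-1.960) = -1.732; 1 − a(z₀+z₁) = 1 − (0.021)(-1.732) = 1.0364; argument = 0.228 + (-1.732)/1.0364 = -1.4432 → -1.44.
α₁ = Φ(-1.44) = 0.0749; rank = round(500 × 0.0749) = 37; θ*₍37₎ = 0.818.
Upper: z₀ + z₂ = 2.188; 1 − a(z₀+z₂) = 0.9541; argument = 2.5214 → 2.52; α₂ = 0.9941; rank = 497; θ*₍497₎ = 2.100.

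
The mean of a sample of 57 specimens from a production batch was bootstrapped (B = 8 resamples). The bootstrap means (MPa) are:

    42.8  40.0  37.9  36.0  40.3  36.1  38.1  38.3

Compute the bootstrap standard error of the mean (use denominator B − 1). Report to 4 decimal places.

Bootstrap SE is the standard deviation of the 8 replicate means.
Mean of replicates: (42.8 + 40.0 + 37.9 + 36.0 + 40.3 + 36.1 + 38.1 + 38.3) / 8 = 309.50000 / 8 = 38.68750
Sum of squared deviations: (+4.11250)² + (+1.31250)² + (−0.78750)² + (−2.68750)² + (+1.61250)² + (−2.58750)² + (−0.58750)² + (−0.38750)² = 36.26875
Variance = 36.26875 / 7 = 5.18125
SE* = √5.18125

SE* = 2.2762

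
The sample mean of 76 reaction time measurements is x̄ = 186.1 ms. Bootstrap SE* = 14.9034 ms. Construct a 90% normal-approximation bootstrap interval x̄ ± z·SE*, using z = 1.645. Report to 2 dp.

Margin = 1.645 × 14.9034 = 24.516
Interval: 186.1 ± 24.516

(161.58, 210.62)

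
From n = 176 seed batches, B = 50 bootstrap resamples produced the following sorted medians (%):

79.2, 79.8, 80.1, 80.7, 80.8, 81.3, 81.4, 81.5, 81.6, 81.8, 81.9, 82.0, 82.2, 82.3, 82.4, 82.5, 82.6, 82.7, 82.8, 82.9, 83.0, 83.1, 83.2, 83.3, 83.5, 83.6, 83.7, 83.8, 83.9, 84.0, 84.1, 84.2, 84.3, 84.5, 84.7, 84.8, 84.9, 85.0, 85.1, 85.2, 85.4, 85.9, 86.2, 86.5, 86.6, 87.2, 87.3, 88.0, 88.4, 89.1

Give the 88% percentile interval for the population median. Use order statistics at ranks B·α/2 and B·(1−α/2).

(80.1, 87.3)

α = 0.12; lower rank = 50 × 0.060 = 3; upper rank = 50 × 0.940 = 47.
The 3rd smallest replicate is 80.1; the 47th is 87.3.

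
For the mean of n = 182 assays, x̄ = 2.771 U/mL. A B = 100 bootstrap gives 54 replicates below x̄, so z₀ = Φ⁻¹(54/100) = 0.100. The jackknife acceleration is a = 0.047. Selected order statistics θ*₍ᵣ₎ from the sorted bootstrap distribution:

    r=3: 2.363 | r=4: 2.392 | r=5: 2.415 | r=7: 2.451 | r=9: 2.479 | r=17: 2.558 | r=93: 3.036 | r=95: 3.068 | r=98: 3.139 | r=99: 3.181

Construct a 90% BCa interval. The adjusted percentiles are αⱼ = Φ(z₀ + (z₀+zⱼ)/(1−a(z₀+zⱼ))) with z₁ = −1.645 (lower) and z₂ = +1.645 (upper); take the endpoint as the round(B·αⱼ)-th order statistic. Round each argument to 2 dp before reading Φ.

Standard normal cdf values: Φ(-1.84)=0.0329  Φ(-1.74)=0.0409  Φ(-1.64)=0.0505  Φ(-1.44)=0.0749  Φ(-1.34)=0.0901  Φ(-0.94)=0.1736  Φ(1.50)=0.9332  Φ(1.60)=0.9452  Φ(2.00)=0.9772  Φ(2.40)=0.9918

(2.479, 3.139)

Lower: z₀ + z₁ = 0.100 + (-1.645) = -1.545; 1 − a(z₀+z₁) = 1 − (0.047)(-1.545) = 1.0726; argument = 0.100 + (-1.545)/1.0726 = -1.3404 → -1.34.
α₁ = Φ(-1.34) = 0.0901; rank = round(100 × 0.0901) = 9; θ*₍9₎ = 2.479.
Upper: z₀ + z₂ = 1.745; 1 − a(z₀+z₂) = 0.9180; argument = 2.0009 → 2.00; α₂ = 0.9772; rank = 98; θ*₍98₎ = 3.139.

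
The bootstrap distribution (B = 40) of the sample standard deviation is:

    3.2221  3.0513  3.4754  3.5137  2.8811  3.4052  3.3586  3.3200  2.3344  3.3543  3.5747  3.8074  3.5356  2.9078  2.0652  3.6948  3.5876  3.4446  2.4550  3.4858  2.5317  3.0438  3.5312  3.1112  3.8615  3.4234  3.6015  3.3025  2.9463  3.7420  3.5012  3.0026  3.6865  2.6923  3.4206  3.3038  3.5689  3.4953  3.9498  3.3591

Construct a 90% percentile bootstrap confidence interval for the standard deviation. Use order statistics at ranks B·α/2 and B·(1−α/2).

(2.3344, 3.8074)

Sorted replicates: 2.0652, 2.3344, 2.4550, 2.5317, 2.6923, 2.8811, 2.9078, 2.9463, 3.0026, 3.0438, 3.0513, 3.1112, 3.2221, 3.3025, 3.3038, 3.3200, 3.3543, 3.3586, 3.3591, 3.4052, 3.4206, 3.4234, 3.4446, 3.4754, 3.4858, 3.4953, 3.5012, 3.5137, 3.5312, 3.5356, 3.5689, 3.5747, 3.5876, 3.6015, 3.6865, 3.6948, 3.7420, 3.8074, 3.8615, 3.9498
α = 0.10; lower rank = 40 × 0.050 = 2; upper rank = 40 × 0.950 = 38.
The 2nd smallest replicate is 2.3344; the 38th is 3.8074.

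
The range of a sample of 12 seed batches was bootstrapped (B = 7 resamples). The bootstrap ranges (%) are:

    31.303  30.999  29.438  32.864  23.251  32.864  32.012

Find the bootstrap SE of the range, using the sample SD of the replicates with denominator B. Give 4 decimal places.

Bootstrap SE is the standard deviation of the 7 replicate ranges.
Mean of replicates: (31.303 + 30.999 + 29.438 + 32.864 + 23.251 + 32.864 + 32.012) / 7 = 212.73100 / 7 = 30.39014
Sum of squared deviations: (+0.91286)² + (+0.60886)² + (−0.95214)² + (+2.47386)² + (−7.13914)² + (+2.47386)² + (+1.62186)² = 67.94831
Variance = 67.94831 / 7 = 9.70690
SE* = √9.70690

SE* = 3.1156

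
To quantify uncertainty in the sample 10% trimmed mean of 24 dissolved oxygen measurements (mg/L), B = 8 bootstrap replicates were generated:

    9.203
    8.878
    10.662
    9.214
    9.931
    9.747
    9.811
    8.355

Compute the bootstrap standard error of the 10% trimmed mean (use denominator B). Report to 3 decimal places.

SE* = 0.667

Bootstrap SE is the standard deviation of the 8 replicate 10% trimmed means.
Mean of replicates: (9.203 + 8.878 + 10.662 + 9.214 + 9.931 + 9.747 + 9.811 + 8.355) / 8 = 75.8010 / 8 = 9.4751
Sum of squared deviations: (−0.2721)² + (−0.5971)² + (+1.1869)² + (−0.2611)² + (+0.4559)² + (+0.2719)² + (+0.3359)² + (−1.1201)² = 3.5567
Variance = 3.5567 / 8 = 0.4446
SE* = √0.4446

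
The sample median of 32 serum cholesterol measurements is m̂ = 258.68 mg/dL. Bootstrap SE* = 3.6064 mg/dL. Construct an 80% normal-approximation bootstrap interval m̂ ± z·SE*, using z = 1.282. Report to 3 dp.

(254.057, 263.303)

Margin = 1.282 × 3.6064 = 4.6234
Interval: 258.68 ± 4.6234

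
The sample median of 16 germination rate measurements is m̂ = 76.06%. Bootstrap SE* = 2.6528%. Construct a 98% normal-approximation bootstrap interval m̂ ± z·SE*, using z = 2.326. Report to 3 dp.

Margin = 2.326 × 2.6528 = 6.1704
Interval: 76.06 ± 6.1704

(69.890, 82.230)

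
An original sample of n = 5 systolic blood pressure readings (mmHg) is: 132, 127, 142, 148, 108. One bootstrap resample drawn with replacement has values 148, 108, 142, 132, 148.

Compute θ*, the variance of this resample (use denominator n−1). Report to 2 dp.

Mean = 135.6000; sum of squared deviations = 1123.2000
s² = 1123.2000 / 4 = 280.8000

θ* = 280.80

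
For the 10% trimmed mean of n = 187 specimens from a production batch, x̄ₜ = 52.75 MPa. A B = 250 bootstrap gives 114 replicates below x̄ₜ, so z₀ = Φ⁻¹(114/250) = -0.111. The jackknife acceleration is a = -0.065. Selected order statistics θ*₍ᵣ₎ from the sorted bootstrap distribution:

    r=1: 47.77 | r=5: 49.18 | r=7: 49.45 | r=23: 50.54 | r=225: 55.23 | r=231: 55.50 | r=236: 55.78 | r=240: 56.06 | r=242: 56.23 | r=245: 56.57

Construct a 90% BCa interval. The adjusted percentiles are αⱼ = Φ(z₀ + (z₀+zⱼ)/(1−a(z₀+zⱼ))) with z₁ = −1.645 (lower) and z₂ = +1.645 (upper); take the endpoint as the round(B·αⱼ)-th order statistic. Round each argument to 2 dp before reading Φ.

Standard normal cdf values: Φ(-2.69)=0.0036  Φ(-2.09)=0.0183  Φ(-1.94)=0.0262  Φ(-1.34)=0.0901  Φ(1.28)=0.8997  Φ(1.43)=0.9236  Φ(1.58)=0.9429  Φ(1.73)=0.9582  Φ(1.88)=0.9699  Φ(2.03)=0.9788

(49.18, 55.23)

Lower: z₀ + z₁ = -0.111 + (-1.645) = -1.756; 1 − a(z₀+z₁) = 1 − (-0.065)(-1.756) = 0.8859; argument = -0.111 + (-1.756)/0.8859 = -2.0933 → -2.09.
α₁ = Φ(-2.09) = 0.0183; rank = round(250 × 0.0183) = 5; θ*₍5₎ = 49.18.
Upper: z₀ + z₂ = 1.534; 1 − a(z₀+z₂) = 1.0997; argument = 1.2839 → 1.28; α₂ = 0.8997; rank = 225; θ*₍225₎ = 55.23.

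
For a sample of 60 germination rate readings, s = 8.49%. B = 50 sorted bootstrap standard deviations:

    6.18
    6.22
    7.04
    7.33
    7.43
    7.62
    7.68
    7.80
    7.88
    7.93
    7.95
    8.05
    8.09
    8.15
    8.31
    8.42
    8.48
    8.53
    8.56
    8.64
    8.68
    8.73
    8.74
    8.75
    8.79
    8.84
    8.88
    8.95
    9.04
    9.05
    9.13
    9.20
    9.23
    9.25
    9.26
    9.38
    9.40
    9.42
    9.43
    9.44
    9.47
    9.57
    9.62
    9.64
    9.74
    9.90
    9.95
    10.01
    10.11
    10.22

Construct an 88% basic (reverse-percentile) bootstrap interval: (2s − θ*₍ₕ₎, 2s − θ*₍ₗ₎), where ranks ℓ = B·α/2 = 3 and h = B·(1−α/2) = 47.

(7.03, 9.94)

Percentile endpoints at ranks 3 and 47: θ*₍3₎ = 7.04, θ*₍47₎ = 9.95.
Basic interval reflects these around s:
  lower = 2 × 8.49 − 9.95 = 7.03
  upper = 2 × 8.49 − 7.04 = 9.94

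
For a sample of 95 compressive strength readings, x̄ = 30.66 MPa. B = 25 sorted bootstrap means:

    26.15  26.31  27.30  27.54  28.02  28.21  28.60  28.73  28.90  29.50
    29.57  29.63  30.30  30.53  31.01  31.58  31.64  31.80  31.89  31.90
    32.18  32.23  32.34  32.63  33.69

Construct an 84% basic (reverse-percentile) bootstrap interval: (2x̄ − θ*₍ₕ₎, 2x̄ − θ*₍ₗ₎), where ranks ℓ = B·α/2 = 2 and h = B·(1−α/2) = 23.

Percentile endpoints at ranks 2 and 23: θ*₍2₎ = 26.31, θ*₍23₎ = 32.34.
Basic interval reflects these around x̄:
  lower = 2 × 30.66 − 32.34 = 28.98
  upper = 2 × 30.66 − 26.31 = 35.01

(28.98, 35.01)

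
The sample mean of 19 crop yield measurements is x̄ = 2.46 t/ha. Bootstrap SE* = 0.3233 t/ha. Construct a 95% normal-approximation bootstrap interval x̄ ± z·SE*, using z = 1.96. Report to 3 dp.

Margin = 1.96 × 0.3233 = 0.6337
Interval: 2.46 ± 0.6337

(1.826, 3.094)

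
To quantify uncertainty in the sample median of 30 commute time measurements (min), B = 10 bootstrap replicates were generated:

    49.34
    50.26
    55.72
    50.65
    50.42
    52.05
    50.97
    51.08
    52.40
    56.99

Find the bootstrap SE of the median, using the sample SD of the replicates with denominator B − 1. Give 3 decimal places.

SE* = 2.477

Bootstrap SE is the standard deviation of the 10 replicate medians.
Mean of replicates: (49.34 + 50.26 + 55.72 + 50.65 + 50.42 + 52.05 + 50.97 + 51.08 + 52.40 + 56.99) / 10 = 519.8800 / 10 = 51.9880
Sum of squared deviations: (−2.6480)² + (−1.7280)² + (+3.7320)² + (−1.3380)² + (−1.5680)² + (+0.0620)² + (−1.0180)² + (−0.9080)² + (+0.4120)² + (+5.0020)² = 55.2290
Variance = 55.2290 / 9 = 6.1366
SE* = √6.1366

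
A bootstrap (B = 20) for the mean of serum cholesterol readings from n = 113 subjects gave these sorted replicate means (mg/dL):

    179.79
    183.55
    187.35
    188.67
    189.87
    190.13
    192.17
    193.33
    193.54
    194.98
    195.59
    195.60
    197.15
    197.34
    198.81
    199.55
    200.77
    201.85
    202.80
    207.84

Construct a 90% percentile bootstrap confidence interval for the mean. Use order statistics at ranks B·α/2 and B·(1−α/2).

(179.79, 202.80)

α = 0.10; lower rank = 20 × 0.050 = 1; upper rank = 20 × 0.950 = 19.
The 1st smallest replicate is 179.79; the 19th is 202.80.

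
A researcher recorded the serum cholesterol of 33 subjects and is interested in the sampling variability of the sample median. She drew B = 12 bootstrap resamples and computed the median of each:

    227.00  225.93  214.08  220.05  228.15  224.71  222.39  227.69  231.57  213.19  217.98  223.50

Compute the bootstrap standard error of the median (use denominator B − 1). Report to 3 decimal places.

Bootstrap SE is the standard deviation of the 12 replicate medians.
Mean of replicates: (227.00 + 225.93 + 214.08 + 220.05 + 228.15 + 224.71 + 222.39 + 227.69 + 231.57 + 213.19 + 217.98 + 223.50) / 12 = 2676.2400 / 12 = 223.0200
Sum of squared deviations: (+3.9800)² + (+2.9100)² + (−8.9400)² + (−2.9700)² + (+5.1300)² + (+1.6900)² + (−0.6300)² + (+4.6700)² + (+8.5500)² + (−9.8300)² + (−5.0400)² + (+0.4800)² = 359.7952
Variance = 359.7952 / 11 = 32.7087
SE* = √32.7087

SE* = 5.719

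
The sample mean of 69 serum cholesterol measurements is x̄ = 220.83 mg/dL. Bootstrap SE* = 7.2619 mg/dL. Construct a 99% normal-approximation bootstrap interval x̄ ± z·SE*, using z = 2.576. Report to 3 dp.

(202.123, 239.537)

Margin = 2.576 × 7.2619 = 18.7067
Interval: 220.83 ± 18.7067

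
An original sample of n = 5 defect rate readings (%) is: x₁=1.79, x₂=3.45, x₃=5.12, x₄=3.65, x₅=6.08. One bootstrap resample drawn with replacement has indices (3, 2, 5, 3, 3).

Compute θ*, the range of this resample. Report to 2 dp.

Resample values: 5.12, 3.45, 6.08, 5.12, 5.12.
Range = 6.08 − 3.45 = 2.63

θ* = 2.63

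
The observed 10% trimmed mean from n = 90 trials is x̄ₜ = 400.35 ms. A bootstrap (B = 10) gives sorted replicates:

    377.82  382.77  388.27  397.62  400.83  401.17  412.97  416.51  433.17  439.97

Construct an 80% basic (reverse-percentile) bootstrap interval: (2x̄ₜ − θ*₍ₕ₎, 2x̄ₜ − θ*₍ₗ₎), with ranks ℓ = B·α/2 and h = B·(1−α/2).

Percentile endpoints at ranks 1 and 9: θ*₍1₎ = 377.82, θ*₍9₎ = 433.17.
Basic interval reflects these around x̄ₜ:
  lower = 2 × 400.35 − 433.17 = 367.53
  upper = 2 × 400.35 − 377.82 = 422.88

(367.53, 422.88)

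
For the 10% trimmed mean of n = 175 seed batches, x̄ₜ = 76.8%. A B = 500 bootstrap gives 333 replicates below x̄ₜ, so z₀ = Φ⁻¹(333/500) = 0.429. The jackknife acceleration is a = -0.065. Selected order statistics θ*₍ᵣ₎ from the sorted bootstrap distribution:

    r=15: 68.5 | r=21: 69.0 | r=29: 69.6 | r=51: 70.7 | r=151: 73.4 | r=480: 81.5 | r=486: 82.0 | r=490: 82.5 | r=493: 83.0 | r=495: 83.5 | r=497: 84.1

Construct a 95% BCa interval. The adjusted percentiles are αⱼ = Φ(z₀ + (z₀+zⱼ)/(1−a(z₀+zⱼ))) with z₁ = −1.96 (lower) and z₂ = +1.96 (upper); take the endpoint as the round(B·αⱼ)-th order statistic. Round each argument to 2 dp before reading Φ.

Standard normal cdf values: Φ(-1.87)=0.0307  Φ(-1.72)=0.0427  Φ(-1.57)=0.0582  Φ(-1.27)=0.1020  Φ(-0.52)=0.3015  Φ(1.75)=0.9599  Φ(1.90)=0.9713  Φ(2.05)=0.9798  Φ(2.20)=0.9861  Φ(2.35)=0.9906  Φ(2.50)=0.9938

Lower: z₀ + z₁ = 0.429 + (-1.960) = -1.531; 1 − a(z₀+z₁) = 1 − (-0.065)(-1.531) = 0.9005; argument = 0.429 + (-1.531)/0.9005 = -1.2712 → -1.27.
α₁ = Φ(-1.27) = 0.1020; rank = round(500 × 0.1020) = 51; θ*₍51₎ = 70.7.
Upper: z₀ + z₂ = 2.389; 1 − a(z₀+z₂) = 1.1553; argument = 2.4969 → 2.50; α₂ = 0.9938; rank = 497; θ*₍497₎ = 84.1.

(70.7, 84.1)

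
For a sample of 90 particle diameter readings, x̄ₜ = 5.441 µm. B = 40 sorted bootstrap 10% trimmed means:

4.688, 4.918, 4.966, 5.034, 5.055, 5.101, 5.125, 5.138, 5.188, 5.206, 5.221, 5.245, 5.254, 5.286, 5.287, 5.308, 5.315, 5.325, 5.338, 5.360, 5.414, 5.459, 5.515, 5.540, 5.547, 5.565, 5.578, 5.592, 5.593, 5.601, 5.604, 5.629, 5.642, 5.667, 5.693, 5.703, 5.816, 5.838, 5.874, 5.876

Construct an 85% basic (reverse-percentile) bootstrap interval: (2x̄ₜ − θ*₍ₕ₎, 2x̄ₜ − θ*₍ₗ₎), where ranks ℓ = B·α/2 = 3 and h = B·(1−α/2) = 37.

(5.066, 5.916)

Percentile endpoints at ranks 3 and 37: θ*₍3₎ = 4.966, θ*₍37₎ = 5.816.
Basic interval reflects these around x̄ₜ:
  lower = 2 × 5.441 − 5.816 = 5.066
  upper = 2 × 5.441 − 4.966 = 5.916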